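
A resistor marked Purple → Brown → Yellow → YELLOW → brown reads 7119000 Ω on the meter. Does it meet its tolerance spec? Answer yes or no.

yes

Violet → 7 (first significant figure)
Brown → 1 (second significant figure)
Yellow → 4 (third significant figure)
Yellow → ×10^4 multiplier
Brown → ±1% tolerance
714 × 10000 = 7140000 Ω
Allowed range: 7068600 Ω to 7211400 Ω.
7119000 Ω lies inside that range.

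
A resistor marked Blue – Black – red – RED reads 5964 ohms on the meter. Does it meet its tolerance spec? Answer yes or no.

Blue → 6 (first significant figure)
Black → 0 (second significant figure)
Red → ×10^2 multiplier
Red → ±2% tolerance
60 × 100 = 6000 Ω
Allowed range: 5880 Ω to 6120 Ω.
5964 ohms lies inside that range.

yes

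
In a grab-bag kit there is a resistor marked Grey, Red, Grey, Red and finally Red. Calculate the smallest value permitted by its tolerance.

81144 Ω

Grey → 8 (first significant figure)
Red → 2 (second significant figure)
Grey → 8 (third significant figure)
Red → ×10^2 multiplier
Red → ±2% tolerance
828 × 100 = 82800 Ω
Smallest = 82800 × (1 − 2/100) = 81144 Ω.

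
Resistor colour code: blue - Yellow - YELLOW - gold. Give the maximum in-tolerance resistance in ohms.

672000 Ω

Blue → 6 (first significant figure)
Yellow → 4 (second significant figure)
Yellow → ×10^4 multiplier
Gold → ±5% tolerance
64 × 10000 = 640000 Ω
Maximum = 640000 × (1 + 5/100) = 672000 Ω.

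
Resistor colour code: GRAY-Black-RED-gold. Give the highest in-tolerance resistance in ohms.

8400 Ω

Grey → 8 (first significant figure)
Black → 0 (second significant figure)
Red → ×10^2 multiplier
Gold → ±5% tolerance
80 × 100 = 8000 Ω
Highest = 8000 × (1 + 5/100) = 8400 Ω.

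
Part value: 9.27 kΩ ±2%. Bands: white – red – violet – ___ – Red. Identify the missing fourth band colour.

brown

9270 Ω = 927 × 10^1.
The fourth band is the multiplier, 10^1, which is brown.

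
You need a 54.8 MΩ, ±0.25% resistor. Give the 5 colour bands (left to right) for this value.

54800000 Ω = 548 × 10^5.
5 → green
4 → yellow
8 → grey
Multiplier 10^5 → green.
±0.25% tolerance → blue.

green, yellow, grey, green, blue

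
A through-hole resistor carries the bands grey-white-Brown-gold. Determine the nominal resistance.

890 Ω

Grey → 8 (first significant figure)
White → 9 (second significant figure)
Brown → ×10 multiplier
89 × 10 = 890 Ω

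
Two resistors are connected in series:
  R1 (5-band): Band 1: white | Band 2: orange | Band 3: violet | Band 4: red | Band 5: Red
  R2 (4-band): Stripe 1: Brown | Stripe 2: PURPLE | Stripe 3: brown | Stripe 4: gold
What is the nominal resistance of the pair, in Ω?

93870 Ω

R1: white, orange, violet → 937; red ×10^2 → 93700 Ω.
R2: brown, violet → 17; brown ×10 → 170 Ω.
Series: 93700 + 170 = 93870 Ω.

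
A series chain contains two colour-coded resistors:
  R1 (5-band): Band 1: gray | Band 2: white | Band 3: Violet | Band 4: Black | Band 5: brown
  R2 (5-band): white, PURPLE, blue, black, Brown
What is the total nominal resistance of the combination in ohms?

1873 Ω

R1: grey, white, violet → 897; black ×1 → 897 Ω.
R2: white, violet, blue → 976; black ×1 → 976 Ω.
Series: 897 + 976 = 1873 Ω.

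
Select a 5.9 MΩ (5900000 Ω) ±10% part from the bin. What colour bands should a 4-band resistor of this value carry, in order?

green, white, green, silver

5900000 Ω = 59 × 10^5.
5 → green
9 → white
Multiplier 10^5 → green.
±10% tolerance → silver.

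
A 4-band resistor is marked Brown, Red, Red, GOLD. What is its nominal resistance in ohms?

Brown → 1 (first significant figure)
Red → 2 (second significant figure)
Red → ×10^2 multiplier
12 × 100 = 1200 Ω

1200 Ω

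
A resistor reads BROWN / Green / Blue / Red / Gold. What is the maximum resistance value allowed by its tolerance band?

Brown → 1 (first significant figure)
Green → 5 (second significant figure)
Blue → 6 (third significant figure)
Red → ×10^2 multiplier
Gold → ±5% tolerance
156 × 100 = 15600 Ω
Maximum = 15600 × (1 + 5/100) = 16380 Ω.

16380 Ω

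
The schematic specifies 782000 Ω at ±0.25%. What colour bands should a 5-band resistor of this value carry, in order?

violet, grey, red, orange, blue

782000 Ω = 782 × 10^3.
7 → violet
8 → grey
2 → red
Multiplier 10^3 → orange.
±0.25% tolerance → blue.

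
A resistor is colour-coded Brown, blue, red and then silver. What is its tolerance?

The last band, silver, is the tolerance band.
Silver corresponds to ±10%.

±10%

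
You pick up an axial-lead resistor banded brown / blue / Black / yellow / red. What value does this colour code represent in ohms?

Brown → 1 (first significant figure)
Blue → 6 (second significant figure)
Black → 0 (third significant figure)
Yellow → ×10^4 multiplier
160 × 10000 = 1600000 Ω

1600000 Ω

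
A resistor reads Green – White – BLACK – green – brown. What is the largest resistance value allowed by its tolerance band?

Green → 5 (first significant figure)
White → 9 (second significant figure)
Black → 0 (third significant figure)
Green → ×10^5 multiplier
Brown → ±1% tolerance
590 × 100000 = 59000000 Ω
Largest = 59000000 × (1 + 1/100) = 59590000 Ω.

59590000 Ω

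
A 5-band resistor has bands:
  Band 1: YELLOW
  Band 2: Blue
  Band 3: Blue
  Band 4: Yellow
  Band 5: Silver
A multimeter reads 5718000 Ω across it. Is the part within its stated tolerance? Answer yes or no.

no

Yellow → 4 (first significant figure)
Blue → 6 (second significant figure)
Blue → 6 (third significant figure)
Yellow → ×10^4 multiplier
Silver → ±10% tolerance
466 × 10000 = 4660000 Ω
Allowed range: 4194000 Ω to 5126000 Ω.
5718000 Ω lies outside that range.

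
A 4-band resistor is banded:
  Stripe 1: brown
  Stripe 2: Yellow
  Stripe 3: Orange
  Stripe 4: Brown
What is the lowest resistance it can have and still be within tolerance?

13860 Ω

Brown → 1 (first significant figure)
Yellow → 4 (second significant figure)
Orange → ×10^3 multiplier
Brown → ±1% tolerance
14 × 1000 = 14000 Ω
Lowest = 14000 × (1 − 1/100) = 13860 Ω.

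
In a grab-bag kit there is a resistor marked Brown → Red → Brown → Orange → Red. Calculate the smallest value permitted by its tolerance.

Brown → 1 (first significant figure)
Red → 2 (second significant figure)
Brown → 1 (third significant figure)
Orange → ×10^3 multiplier
Red → ±2% tolerance
121 × 1000 = 121000 Ω
Smallest = 121000 × (1 − 2/100) = 118580 Ω.

118580 Ω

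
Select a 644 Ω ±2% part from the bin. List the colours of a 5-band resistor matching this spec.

644 Ω = 644 × 10^0.
6 → blue
4 → yellow
4 → yellow
Multiplier 10^0 → black.
±2% tolerance → red.

blue, yellow, yellow, black, red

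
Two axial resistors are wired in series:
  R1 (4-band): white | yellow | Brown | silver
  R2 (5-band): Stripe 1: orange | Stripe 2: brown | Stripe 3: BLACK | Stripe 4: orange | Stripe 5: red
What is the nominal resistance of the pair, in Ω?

310940 Ω

R1: white, yellow → 94; brown ×10 → 940 Ω.
R2: orange, brown, black → 310; orange ×10^3 → 310000 Ω.
Series: 940 + 310000 = 310940 Ω.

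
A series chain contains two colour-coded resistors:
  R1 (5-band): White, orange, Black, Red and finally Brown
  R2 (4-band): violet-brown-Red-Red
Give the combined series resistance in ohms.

R1: white, orange, black → 930; red ×10^2 → 93000 Ω.
R2: violet, brown → 71; red ×10^2 → 7100 Ω.
Series: 93000 + 7100 = 100100 Ω.

100100 Ω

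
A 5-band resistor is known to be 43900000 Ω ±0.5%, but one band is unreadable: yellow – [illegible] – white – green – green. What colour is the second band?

43900000 Ω = 439 × 10^5.
The second band gives digit 3 of the significand, and 3 is orange.

orange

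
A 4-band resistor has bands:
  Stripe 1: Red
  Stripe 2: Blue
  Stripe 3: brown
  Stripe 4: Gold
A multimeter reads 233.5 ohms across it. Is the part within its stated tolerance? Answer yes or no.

Red → 2 (first significant figure)
Blue → 6 (second significant figure)
Brown → ×10 multiplier
Gold → ±5% tolerance
26 × 10 = 260 Ω
Allowed range: 247 Ω to 273 Ω.
233.5 ohms lies outside that range.

no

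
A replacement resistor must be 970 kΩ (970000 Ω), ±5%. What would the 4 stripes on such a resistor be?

white, violet, yellow, gold

970000 Ω = 97 × 10^4.
9 → white
7 → violet
Multiplier 10^4 → yellow.
±5% tolerance → gold.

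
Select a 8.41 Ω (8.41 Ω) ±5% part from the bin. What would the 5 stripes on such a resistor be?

grey, yellow, brown, silver, gold

8.41 Ω = 841 × 10^-2.
8 → grey
4 → yellow
1 → brown
Multiplier 10^-2 → silver.
±5% tolerance → gold.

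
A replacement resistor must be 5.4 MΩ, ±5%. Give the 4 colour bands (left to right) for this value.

green, yellow, green, gold

5400000 Ω = 54 × 10^5.
5 → green
4 → yellow
Multiplier 10^5 → green.
±5% tolerance → gold.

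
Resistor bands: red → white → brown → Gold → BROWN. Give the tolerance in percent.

±1%

The last band, brown, is the tolerance band.
Brown corresponds to ±1%.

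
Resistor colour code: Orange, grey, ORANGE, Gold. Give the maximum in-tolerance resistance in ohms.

Orange → 3 (first significant figure)
Grey → 8 (second significant figure)
Orange → ×10^3 multiplier
Gold → ±5% tolerance
38 × 1000 = 38000 Ω
Maximum = 38000 × (1 + 5/100) = 39900 Ω.

39900 Ω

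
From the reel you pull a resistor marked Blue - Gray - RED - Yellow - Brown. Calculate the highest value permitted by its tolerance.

Blue → 6 (first significant figure)
Grey → 8 (second significant figure)
Red → 2 (third significant figure)
Yellow → ×10^4 multiplier
Brown → ±1% tolerance
682 × 10000 = 6820000 Ω
Highest = 6820000 × (1 + 1/100) = 6888200 Ω.

6888200 Ω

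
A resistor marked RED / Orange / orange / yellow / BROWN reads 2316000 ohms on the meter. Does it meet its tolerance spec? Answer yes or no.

Red → 2 (first significant figure)
Orange → 3 (second significant figure)
Orange → 3 (third significant figure)
Yellow → ×10^4 multiplier
Brown → ±1% tolerance
233 × 10000 = 2330000 Ω
Allowed range: 2306700 Ω to 2353300 Ω.
2316000 ohms lies inside that range.

yes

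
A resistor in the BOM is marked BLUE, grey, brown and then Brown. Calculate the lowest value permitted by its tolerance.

673.2 Ω

Blue → 6 (first significant figure)
Grey → 8 (second significant figure)
Brown → ×10 multiplier
Brown → ±1% tolerance
68 × 10 = 680 Ω
Lowest = 680 × (1 − 1/100) = 673.2 Ω.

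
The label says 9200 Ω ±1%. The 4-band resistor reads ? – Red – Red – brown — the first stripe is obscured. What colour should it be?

9200 Ω = 92 × 10^2.
The first band gives digit 9 of the significand, and 9 is white.

white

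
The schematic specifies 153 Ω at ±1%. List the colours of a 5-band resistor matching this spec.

brown, green, orange, black, brown

153 Ω = 153 × 10^0.
1 → brown
5 → green
3 → orange
Multiplier 10^0 → black.
±1% tolerance → brown.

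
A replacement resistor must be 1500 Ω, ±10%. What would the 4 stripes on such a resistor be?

1500 Ω = 15 × 10^2.
1 → brown
5 → green
Multiplier 10^2 → red.
±10% tolerance → silver.

brown, green, red, silver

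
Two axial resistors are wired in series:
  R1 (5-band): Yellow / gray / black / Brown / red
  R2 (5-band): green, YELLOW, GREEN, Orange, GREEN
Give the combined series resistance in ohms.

R1: yellow, grey, black → 480; brown ×10 → 4800 Ω.
R2: green, yellow, green → 545; orange ×10^3 → 545000 Ω.
Series: 4800 + 545000 = 549800 Ω.

549800 Ω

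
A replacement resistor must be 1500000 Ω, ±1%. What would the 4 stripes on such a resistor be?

brown, green, green, brown

1500000 Ω = 15 × 10^5.
1 → brown
5 → green
Multiplier 10^5 → green.
±1% tolerance → brown.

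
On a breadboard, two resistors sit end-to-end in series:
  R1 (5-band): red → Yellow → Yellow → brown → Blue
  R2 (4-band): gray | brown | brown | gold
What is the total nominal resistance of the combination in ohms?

3250 Ω

R1: red, yellow, yellow → 244; brown ×10 → 2440 Ω.
R2: grey, brown → 81; brown ×10 → 810 Ω.
Series: 2440 + 810 = 3250 Ω.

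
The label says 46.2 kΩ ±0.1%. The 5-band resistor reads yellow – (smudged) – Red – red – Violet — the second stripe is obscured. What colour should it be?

46200 Ω = 462 × 10^2.
The second band gives digit 6 of the significand, and 6 is blue.

blue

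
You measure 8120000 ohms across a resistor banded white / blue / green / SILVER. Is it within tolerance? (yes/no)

White → 9 (first significant figure)
Blue → 6 (second significant figure)
Green → ×10^5 multiplier
Silver → ±10% tolerance
96 × 100000 = 9600000 Ω
Allowed range: 8640000 Ω to 10560000 Ω.
8120000 ohms lies outside that range.

no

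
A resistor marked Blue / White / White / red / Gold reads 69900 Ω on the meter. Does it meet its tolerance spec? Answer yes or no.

Blue → 6 (first significant figure)
White → 9 (second significant figure)
White → 9 (third significant figure)
Red → ×10^2 multiplier
Gold → ±5% tolerance
699 × 100 = 69900 Ω
Allowed range: 66405 Ω to 73395 Ω.
69900 Ω lies inside that range.

yes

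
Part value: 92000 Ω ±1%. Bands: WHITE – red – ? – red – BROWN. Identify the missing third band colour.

92000 Ω = 920 × 10^2.
The third band gives digit 0 of the significand, and 0 is black.

black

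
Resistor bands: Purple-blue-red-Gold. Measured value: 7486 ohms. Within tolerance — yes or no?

Violet → 7 (first significant figure)
Blue → 6 (second significant figure)
Red → ×10^2 multiplier
Gold → ±5% tolerance
76 × 100 = 7600 Ω
Allowed range: 7220 Ω to 7980 Ω.
7486 ohms lies inside that range.

yes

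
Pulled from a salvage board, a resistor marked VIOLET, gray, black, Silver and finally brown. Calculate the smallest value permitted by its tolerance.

Violet → 7 (first significant figure)
Grey → 8 (second significant figure)
Black → 0 (third significant figure)
Silver → ×0.01 multiplier
Brown → ±1% tolerance
780 × 0.01 = 7.8 Ω
Smallest = 7.8 × (1 − 1/100) = 7.722 Ω.

7.722 Ω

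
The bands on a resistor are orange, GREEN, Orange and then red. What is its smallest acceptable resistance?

34300 Ω

Orange → 3 (first significant figure)
Green → 5 (second significant figure)
Orange → ×10^3 multiplier
Red → ±2% tolerance
35 × 1000 = 35000 Ω
Smallest = 35000 × (1 − 2/100) = 34300 Ω.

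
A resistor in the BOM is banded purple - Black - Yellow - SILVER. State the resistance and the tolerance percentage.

700000 Ω ±10%

Violet → 7 (first significant figure)
Black → 0 (second significant figure)
Yellow → ×10^4 multiplier
Silver → ±10% tolerance
70 × 10000 = 700000 Ω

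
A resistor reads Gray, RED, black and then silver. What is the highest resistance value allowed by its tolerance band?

90.2 Ω

Grey → 8 (first significant figure)
Red → 2 (second significant figure)
Black → ×1 multiplier
Silver → ±10% tolerance
82 × 1 = 82 Ω
Highest = 82 × (1 + 10/100) = 90.2 Ω.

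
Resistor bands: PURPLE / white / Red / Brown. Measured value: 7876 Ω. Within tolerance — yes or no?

yes

Violet → 7 (first significant figure)
White → 9 (second significant figure)
Red → ×10^2 multiplier
Brown → ±1% tolerance
79 × 100 = 7900 Ω
Allowed range: 7821 Ω to 7979 Ω.
7876 Ω lies inside that range.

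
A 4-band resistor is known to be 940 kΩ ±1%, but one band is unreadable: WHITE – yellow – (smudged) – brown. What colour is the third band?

940000 Ω = 94 × 10^4.
The third band is the multiplier, 10^4, which is yellow.

yellow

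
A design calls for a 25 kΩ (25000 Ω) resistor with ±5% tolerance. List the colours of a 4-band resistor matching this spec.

red, green, orange, gold

25000 Ω = 25 × 10^3.
2 → red
5 → green
Multiplier 10^3 → orange.
±5% tolerance → gold.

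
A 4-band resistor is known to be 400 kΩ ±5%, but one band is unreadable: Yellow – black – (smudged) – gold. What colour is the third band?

yellow

400000 Ω = 40 × 10^4.
The third band is the multiplier, 10^4, which is yellow.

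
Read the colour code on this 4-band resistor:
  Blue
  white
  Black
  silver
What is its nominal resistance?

Blue → 6 (first significant figure)
White → 9 (second significant figure)
Black → ×1 multiplier
69 × 1 = 69 Ω

69 Ω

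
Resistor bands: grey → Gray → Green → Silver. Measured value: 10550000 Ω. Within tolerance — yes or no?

no

Grey → 8 (first significant figure)
Grey → 8 (second significant figure)
Green → ×10^5 multiplier
Silver → ±10% tolerance
88 × 100000 = 8800000 Ω
Allowed range: 7920000 Ω to 9680000 Ω.
10550000 Ω lies outside that range.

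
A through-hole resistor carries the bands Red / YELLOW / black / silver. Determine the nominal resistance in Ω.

Red → 2 (first significant figure)
Yellow → 4 (second significant figure)
Black → ×1 multiplier
24 × 1 = 24 Ω

24 Ω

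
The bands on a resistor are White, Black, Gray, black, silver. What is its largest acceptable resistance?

998.8 Ω

White → 9 (first significant figure)
Black → 0 (second significant figure)
Grey → 8 (third significant figure)
Black → ×1 multiplier
Silver → ±10% tolerance
908 × 1 = 908 Ω
Largest = 908 × (1 + 10/100) = 998.8 Ω.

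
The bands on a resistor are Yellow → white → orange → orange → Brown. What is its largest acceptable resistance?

Yellow → 4 (first significant figure)
White → 9 (second significant figure)
Orange → 3 (third significant figure)
Orange → ×10^3 multiplier
Brown → ±1% tolerance
493 × 1000 = 493000 Ω
Largest = 493000 × (1 + 1/100) = 497930 Ω.

497930 Ω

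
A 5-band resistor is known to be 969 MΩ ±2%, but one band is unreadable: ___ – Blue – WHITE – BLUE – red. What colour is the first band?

969000000 Ω = 969 × 10^6.
The first band gives digit 9 of the significand, and 9 is white.

white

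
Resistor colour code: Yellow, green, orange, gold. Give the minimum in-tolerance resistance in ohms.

42750 Ω

Yellow → 4 (first significant figure)
Green → 5 (second significant figure)
Orange → ×10^3 multiplier
Gold → ±5% tolerance
45 × 1000 = 45000 Ω
Minimum = 45000 × (1 − 5/100) = 42750 Ω.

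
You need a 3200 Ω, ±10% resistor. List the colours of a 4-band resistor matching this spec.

3200 Ω = 32 × 10^2.
3 → orange
2 → red
Multiplier 10^2 → red.
±10% tolerance → silver.

orange, red, red, silver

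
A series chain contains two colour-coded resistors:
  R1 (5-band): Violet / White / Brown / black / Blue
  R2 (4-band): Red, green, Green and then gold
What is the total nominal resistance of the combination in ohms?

R1: violet, white, brown → 791; black ×1 → 791 Ω.
R2: red, green → 25; green ×10^5 → 2500000 Ω.
Series: 791 + 2500000 = 2500791 Ω.

2500791 Ω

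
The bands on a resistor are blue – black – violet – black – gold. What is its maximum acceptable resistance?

637.35 Ω

Blue → 6 (first significant figure)
Black → 0 (second significant figure)
Violet → 7 (third significant figure)
Black → ×1 multiplier
Gold → ±5% tolerance
607 × 1 = 607 Ω
Maximum = 607 × (1 + 5/100) = 637.35 Ω.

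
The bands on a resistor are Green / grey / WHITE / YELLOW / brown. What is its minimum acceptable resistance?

Green → 5 (first significant figure)
Grey → 8 (second significant figure)
White → 9 (third significant figure)
Yellow → ×10^4 multiplier
Brown → ±1% tolerance
589 × 10000 = 5890000 Ω
Minimum = 5890000 × (1 − 1/100) = 5831100 Ω.

5831100 Ω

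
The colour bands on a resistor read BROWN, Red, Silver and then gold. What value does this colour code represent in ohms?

Brown → 1 (first significant figure)
Red → 2 (second significant figure)
Silver → ×0.01 multiplier
12 × 0.01 = 0.12 Ω

0.12 Ω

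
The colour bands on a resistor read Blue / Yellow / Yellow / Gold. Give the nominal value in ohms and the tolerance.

640000 Ω ±5%

Blue → 6 (first significant figure)
Yellow → 4 (second significant figure)
Yellow → ×10^4 multiplier
Gold → ±5% tolerance
64 × 10000 = 640000 Ω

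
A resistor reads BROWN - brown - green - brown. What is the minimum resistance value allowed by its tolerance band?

Brown → 1 (first significant figure)
Brown → 1 (second significant figure)
Green → ×10^5 multiplier
Brown → ±1% tolerance
11 × 100000 = 1100000 Ω
Minimum = 1100000 × (1 − 1/100) = 1089000 Ω.

1089000 Ω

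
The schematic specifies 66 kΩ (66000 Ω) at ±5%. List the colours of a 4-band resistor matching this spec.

blue, blue, orange, gold

66000 Ω = 66 × 10^3.
6 → blue
6 → blue
Multiplier 10^3 → orange.
±5% tolerance → gold.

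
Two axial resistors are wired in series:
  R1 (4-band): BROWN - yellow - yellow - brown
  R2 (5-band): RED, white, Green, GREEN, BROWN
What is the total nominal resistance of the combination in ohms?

R1: brown, yellow → 14; yellow ×10^4 → 140000 Ω.
R2: red, white, green → 295; green ×10^5 → 29500000 Ω.
Series: 140000 + 29500000 = 29640000 Ω.

29640000 Ω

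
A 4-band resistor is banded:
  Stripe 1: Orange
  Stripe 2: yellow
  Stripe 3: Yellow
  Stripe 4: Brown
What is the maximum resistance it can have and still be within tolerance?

343400 Ω

Orange → 3 (first significant figure)
Yellow → 4 (second significant figure)
Yellow → ×10^4 multiplier
Brown → ±1% tolerance
34 × 10000 = 340000 Ω
Maximum = 340000 × (1 + 1/100) = 343400 Ω.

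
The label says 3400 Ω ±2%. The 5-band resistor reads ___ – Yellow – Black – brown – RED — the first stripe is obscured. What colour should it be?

3400 Ω = 340 × 10^1.
The first band gives digit 3 of the significand, and 3 is orange.

orange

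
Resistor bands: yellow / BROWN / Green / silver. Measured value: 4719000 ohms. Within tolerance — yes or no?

no

Yellow → 4 (first significant figure)
Brown → 1 (second significant figure)
Green → ×10^5 multiplier
Silver → ±10% tolerance
41 × 100000 = 4100000 Ω
Allowed range: 3690000 Ω to 4510000 Ω.
4719000 ohms lies outside that range.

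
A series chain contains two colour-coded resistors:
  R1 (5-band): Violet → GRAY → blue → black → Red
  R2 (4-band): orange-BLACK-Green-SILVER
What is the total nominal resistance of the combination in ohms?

3000786 Ω

R1: violet, grey, blue → 786; black ×1 → 786 Ω.
R2: orange, black → 30; green ×10^5 → 3000000 Ω.
Series: 786 + 3000000 = 3000786 Ω.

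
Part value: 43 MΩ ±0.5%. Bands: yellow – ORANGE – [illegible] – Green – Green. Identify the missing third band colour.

black

43000000 Ω = 430 × 10^5.
The third band gives digit 0 of the significand, and 0 is black.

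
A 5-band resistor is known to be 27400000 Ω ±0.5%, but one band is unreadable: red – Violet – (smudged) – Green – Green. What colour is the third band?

yellow

27400000 Ω = 274 × 10^5.
The third band gives digit 4 of the significand, and 4 is yellow.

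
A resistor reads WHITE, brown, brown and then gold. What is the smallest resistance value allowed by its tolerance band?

864.5 Ω

White → 9 (first significant figure)
Brown → 1 (second significant figure)
Brown → ×10 multiplier
Gold → ±5% tolerance
91 × 10 = 910 Ω
Smallest = 910 × (1 − 5/100) = 864.5 Ω.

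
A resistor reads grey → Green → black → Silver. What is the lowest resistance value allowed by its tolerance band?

76.5 Ω

Grey → 8 (first significant figure)
Green → 5 (second significant figure)
Black → ×1 multiplier
Silver → ±10% tolerance
85 × 1 = 85 Ω
Lowest = 85 × (1 − 10/100) = 76.5 Ω.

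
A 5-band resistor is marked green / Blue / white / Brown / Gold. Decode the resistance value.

5690 Ω

Green → 5 (first significant figure)
Blue → 6 (second significant figure)
White → 9 (third significant figure)
Brown → ×10 multiplier
569 × 10 = 5690 Ω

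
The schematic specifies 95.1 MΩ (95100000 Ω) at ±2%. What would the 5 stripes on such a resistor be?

95100000 Ω = 951 × 10^5.
9 → white
5 → green
1 → brown
Multiplier 10^5 → green.
±2% tolerance → red.

white, green, brown, green, red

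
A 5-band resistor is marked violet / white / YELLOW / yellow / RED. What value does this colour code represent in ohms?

Violet → 7 (first significant figure)
White → 9 (second significant figure)
Yellow → 4 (third significant figure)
Yellow → ×10^4 multiplier
794 × 10000 = 7940000 Ω

7940000 Ω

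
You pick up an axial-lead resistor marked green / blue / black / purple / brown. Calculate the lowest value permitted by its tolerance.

Green → 5 (first significant figure)
Blue → 6 (second significant figure)
Black → 0 (third significant figure)
Violet → ×10^7 multiplier
Brown → ±1% tolerance
560 × 10000000 = 5600000000 Ω
Lowest = 5600000000 × (1 − 1/100) = 5544000000 Ω.

5544000000 Ω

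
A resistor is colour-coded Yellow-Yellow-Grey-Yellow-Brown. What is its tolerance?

The last band, brown, is the tolerance band.
Brown corresponds to ±1%.

±1%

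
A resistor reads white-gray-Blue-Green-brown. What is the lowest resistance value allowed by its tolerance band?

97614000 Ω

White → 9 (first significant figure)
Grey → 8 (second significant figure)
Blue → 6 (third significant figure)
Green → ×10^5 multiplier
Brown → ±1% tolerance
986 × 100000 = 98600000 Ω
Lowest = 98600000 × (1 − 1/100) = 97614000 Ω.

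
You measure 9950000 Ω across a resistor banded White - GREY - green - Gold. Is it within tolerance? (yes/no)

yes

White → 9 (first significant figure)
Grey → 8 (second significant figure)
Green → ×10^5 multiplier
Gold → ±5% tolerance
98 × 100000 = 9800000 Ω
Allowed range: 9310000 Ω to 10290000 Ω.
9950000 Ω lies inside that range.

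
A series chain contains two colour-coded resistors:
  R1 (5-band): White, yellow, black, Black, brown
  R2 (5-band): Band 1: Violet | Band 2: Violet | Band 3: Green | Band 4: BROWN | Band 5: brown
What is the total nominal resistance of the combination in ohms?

R1: white, yellow, black → 940; black ×1 → 940 Ω.
R2: violet, violet, green → 775; brown ×10 → 7750 Ω.
Series: 940 + 7750 = 8690 Ω.

8690 Ω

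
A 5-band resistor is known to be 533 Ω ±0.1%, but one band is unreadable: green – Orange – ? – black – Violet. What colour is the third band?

533 Ω = 533 × 10^0.
The third band gives digit 3 of the significand, and 3 is orange.

orange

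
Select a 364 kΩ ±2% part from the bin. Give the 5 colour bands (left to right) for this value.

orange, blue, yellow, orange, red

364000 Ω = 364 × 10^3.
3 → orange
6 → blue
4 → yellow
Multiplier 10^3 → orange.
±2% tolerance → red.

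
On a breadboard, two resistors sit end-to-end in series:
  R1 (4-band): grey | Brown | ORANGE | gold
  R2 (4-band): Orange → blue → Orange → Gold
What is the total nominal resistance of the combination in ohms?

117000 Ω

R1: grey, brown → 81; orange ×10^3 → 81000 Ω.
R2: orange, blue → 36; orange ×10^3 → 36000 Ω.
Series: 81000 + 36000 = 117000 Ω.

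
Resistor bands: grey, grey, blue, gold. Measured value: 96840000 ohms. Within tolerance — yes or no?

no

Grey → 8 (first significant figure)
Grey → 8 (second significant figure)
Blue → ×10^6 multiplier
Gold → ±5% tolerance
88 × 1000000 = 88000000 Ω
Allowed range: 83600000 Ω to 92400000 Ω.
96840000 ohms lies outside that range.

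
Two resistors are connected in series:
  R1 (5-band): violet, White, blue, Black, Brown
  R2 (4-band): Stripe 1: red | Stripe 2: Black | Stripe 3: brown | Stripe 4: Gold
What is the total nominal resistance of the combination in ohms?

R1: violet, white, blue → 796; black ×1 → 796 Ω.
R2: red, black → 20; brown ×10 → 200 Ω.
Series: 796 + 200 = 996 Ω.

996 Ω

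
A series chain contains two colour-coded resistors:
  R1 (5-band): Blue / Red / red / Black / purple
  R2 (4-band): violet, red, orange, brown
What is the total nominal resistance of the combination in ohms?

R1: blue, red, red → 622; black ×1 → 622 Ω.
R2: violet, red → 72; orange ×10^3 → 72000 Ω.
Series: 622 + 72000 = 72622 Ω.

72622 Ω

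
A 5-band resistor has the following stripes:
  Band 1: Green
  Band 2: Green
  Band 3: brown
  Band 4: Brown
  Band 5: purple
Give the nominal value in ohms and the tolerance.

Green → 5 (first significant figure)
Green → 5 (second significant figure)
Brown → 1 (third significant figure)
Brown → ×10 multiplier
Violet → ±0.1% tolerance
551 × 10 = 5510 Ω

5510 Ω ±0.1%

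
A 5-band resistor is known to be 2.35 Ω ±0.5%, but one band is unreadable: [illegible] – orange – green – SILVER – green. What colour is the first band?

2.35 Ω = 235 × 10^-2.
The first band gives digit 2 of the significand, and 2 is red.

red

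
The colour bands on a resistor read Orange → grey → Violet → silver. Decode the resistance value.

Orange → 3 (first significant figure)
Grey → 8 (second significant figure)
Violet → ×10^7 multiplier
38 × 10000000 = 380000000 Ω

380000000 Ω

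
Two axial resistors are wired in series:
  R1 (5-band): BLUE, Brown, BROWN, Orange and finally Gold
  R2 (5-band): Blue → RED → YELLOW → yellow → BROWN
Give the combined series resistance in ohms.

6851000 Ω

R1: blue, brown, brown → 611; orange ×10^3 → 611000 Ω.
R2: blue, red, yellow → 624; yellow ×10^4 → 6240000 Ω.
Series: 611000 + 6240000 = 6851000 Ω.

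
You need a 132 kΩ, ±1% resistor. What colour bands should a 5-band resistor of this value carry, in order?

132000 Ω = 132 × 10^3.
1 → brown
3 → orange
2 → red
Multiplier 10^3 → orange.
±1% tolerance → brown.

brown, orange, red, orange, brown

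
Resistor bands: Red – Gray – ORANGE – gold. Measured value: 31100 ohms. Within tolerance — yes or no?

Red → 2 (first significant figure)
Grey → 8 (second significant figure)
Orange → ×10^3 multiplier
Gold → ±5% tolerance
28 × 1000 = 28000 Ω
Allowed range: 26600 Ω to 29400 Ω.
31100 ohms lies outside that range.

no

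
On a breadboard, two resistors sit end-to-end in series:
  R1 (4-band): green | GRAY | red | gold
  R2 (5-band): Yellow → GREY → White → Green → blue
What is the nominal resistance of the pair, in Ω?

48905800 Ω

R1: green, grey → 58; red ×10^2 → 5800 Ω.
R2: yellow, grey, white → 489; green ×10^5 → 48900000 Ω.
Series: 5800 + 48900000 = 48905800 Ω.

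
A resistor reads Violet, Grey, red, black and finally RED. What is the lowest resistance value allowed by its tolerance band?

Violet → 7 (first significant figure)
Grey → 8 (second significant figure)
Red → 2 (third significant figure)
Black → ×1 multiplier
Red → ±2% tolerance
782 × 1 = 782 Ω
Lowest = 782 × (1 − 2/100) = 766.36 Ω.

766.36 Ω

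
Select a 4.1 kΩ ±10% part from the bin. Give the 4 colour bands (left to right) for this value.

yellow, brown, red, silver

4100 Ω = 41 × 10^2.
4 → yellow
1 → brown
Multiplier 10^2 → red.
±10% tolerance → silver.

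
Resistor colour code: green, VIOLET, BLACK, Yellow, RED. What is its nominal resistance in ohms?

Green → 5 (first significant figure)
Violet → 7 (second significant figure)
Black → 0 (third significant figure)
Yellow → ×10^4 multiplier
570 × 10000 = 5700000 Ω

5700000 Ω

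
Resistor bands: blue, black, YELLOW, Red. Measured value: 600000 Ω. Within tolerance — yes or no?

yes

Blue → 6 (first significant figure)
Black → 0 (second significant figure)
Yellow → ×10^4 multiplier
Red → ±2% tolerance
60 × 10000 = 600000 Ω
Allowed range: 588000 Ω to 612000 Ω.
600000 Ω lies inside that range.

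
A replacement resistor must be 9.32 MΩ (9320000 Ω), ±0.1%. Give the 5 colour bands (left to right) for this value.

9320000 Ω = 932 × 10^4.
9 → white
3 → orange
2 → red
Multiplier 10^4 → yellow.
±0.1% tolerance → violet.

white, orange, red, yellow, violet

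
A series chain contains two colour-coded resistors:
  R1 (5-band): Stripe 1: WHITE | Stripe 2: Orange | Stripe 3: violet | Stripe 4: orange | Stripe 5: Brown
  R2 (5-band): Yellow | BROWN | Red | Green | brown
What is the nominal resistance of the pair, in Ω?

42137000 Ω

R1: white, orange, violet → 937; orange ×10^3 → 937000 Ω.
R2: yellow, brown, red → 412; green ×10^5 → 41200000 Ω.
Series: 937000 + 41200000 = 42137000 Ω.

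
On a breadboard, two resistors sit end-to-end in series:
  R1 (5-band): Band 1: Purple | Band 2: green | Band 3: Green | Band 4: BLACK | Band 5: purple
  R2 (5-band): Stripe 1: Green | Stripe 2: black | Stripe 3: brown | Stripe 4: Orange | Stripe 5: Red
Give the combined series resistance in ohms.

R1: violet, green, green → 755; black ×1 → 755 Ω.
R2: green, black, brown → 501; orange ×10^3 → 501000 Ω.
Series: 755 + 501000 = 501755 Ω.

501755 Ω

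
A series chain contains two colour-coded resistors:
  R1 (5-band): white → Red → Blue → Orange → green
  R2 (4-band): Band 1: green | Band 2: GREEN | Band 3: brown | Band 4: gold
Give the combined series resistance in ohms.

926550 Ω

R1: white, red, blue → 926; orange ×10^3 → 926000 Ω.
R2: green, green → 55; brown ×10 → 550 Ω.
Series: 926000 + 550 = 926550 Ω.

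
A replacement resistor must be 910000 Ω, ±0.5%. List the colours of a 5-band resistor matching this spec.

910000 Ω = 910 × 10^3.
9 → white
1 → brown
0 → black
Multiplier 10^3 → orange.
±0.5% tolerance → green.

white, brown, black, orange, green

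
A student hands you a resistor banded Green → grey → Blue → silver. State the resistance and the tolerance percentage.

58000000 Ω ±10%

Green → 5 (first significant figure)
Grey → 8 (second significant figure)
Blue → ×10^6 multiplier
Silver → ±10% tolerance
58 × 1000000 = 58000000 Ω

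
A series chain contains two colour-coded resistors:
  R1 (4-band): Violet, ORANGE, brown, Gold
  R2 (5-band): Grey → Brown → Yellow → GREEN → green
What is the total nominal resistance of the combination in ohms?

81400730 Ω

R1: violet, orange → 73; brown ×10 → 730 Ω.
R2: grey, brown, yellow → 814; green ×10^5 → 81400000 Ω.
Series: 730 + 81400000 = 81400730 Ω.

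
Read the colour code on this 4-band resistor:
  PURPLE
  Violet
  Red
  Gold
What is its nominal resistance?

Violet → 7 (first significant figure)
Violet → 7 (second significant figure)
Red → ×10^2 multiplier
77 × 100 = 7700 Ω

7700 Ω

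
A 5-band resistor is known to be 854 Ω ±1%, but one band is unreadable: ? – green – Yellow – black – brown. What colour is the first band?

grey

854 Ω = 854 × 10^0.
The first band gives digit 8 of the significand, and 8 is grey.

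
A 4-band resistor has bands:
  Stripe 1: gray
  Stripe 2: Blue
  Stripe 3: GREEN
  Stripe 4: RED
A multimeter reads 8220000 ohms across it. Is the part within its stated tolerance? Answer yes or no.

no

Grey → 8 (first significant figure)
Blue → 6 (second significant figure)
Green → ×10^5 multiplier
Red → ±2% tolerance
86 × 100000 = 8600000 Ω
Allowed range: 8428000 Ω to 8772000 Ω.
8220000 ohms lies outside that range.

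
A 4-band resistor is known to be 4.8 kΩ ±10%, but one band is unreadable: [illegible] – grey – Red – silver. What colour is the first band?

yellow

4800 Ω = 48 × 10^2.
The first band gives digit 4 of the significand, and 4 is yellow.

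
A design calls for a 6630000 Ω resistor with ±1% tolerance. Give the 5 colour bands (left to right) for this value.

6630000 Ω = 663 × 10^4.
6 → blue
6 → blue
3 → orange
Multiplier 10^4 → yellow.
±1% tolerance → brown.

blue, blue, orange, yellow, brown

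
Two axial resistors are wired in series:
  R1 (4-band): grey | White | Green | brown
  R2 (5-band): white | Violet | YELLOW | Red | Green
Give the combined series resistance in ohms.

R1: grey, white → 89; green ×10^5 → 8900000 Ω.
R2: white, violet, yellow → 974; red ×10^2 → 97400 Ω.
Series: 8900000 + 97400 = 8997400 Ω.

8997400 Ω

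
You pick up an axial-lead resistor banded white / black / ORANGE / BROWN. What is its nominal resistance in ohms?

90000 Ω

White → 9 (first significant figure)
Black → 0 (second significant figure)
Orange → ×10^3 multiplier
90 × 1000 = 90000 Ω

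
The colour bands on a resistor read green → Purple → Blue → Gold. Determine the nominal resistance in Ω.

Green → 5 (first significant figure)
Violet → 7 (second significant figure)
Blue → ×10^6 multiplier
57 × 1000000 = 57000000 Ω

57000000 Ω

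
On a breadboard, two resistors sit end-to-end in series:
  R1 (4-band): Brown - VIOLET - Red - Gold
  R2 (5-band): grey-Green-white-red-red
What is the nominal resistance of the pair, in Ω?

R1: brown, violet → 17; red ×10^2 → 1700 Ω.
R2: grey, green, white → 859; red ×10^2 → 85900 Ω.
Series: 1700 + 85900 = 87600 Ω.

87600 Ω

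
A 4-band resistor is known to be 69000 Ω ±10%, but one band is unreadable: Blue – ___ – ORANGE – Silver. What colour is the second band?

white

69000 Ω = 69 × 10^3.
The second band gives digit 9 of the significand, and 9 is white.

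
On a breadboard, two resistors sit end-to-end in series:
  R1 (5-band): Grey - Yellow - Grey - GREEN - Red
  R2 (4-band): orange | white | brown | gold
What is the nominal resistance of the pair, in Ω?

R1: grey, yellow, grey → 848; green ×10^5 → 84800000 Ω.
R2: orange, white → 39; brown ×10 → 390 Ω.
Series: 84800000 + 390 = 84800390 Ω.

84800390 Ω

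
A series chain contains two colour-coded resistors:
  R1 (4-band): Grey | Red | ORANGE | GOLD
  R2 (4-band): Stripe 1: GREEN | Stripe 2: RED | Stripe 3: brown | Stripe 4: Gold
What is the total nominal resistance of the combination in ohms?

R1: grey, red → 82; orange ×10^3 → 82000 Ω.
R2: green, red → 52; brown ×10 → 520 Ω.
Series: 82000 + 520 = 82520 Ω.

82520 Ω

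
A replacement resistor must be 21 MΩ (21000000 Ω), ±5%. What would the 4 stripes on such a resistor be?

red, brown, blue, gold

21000000 Ω = 21 × 10^6.
2 → red
1 → brown
Multiplier 10^6 → blue.
±5% tolerance → gold.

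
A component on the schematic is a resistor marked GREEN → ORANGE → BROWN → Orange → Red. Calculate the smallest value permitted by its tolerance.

520380 Ω

Green → 5 (first significant figure)
Orange → 3 (second significant figure)
Brown → 1 (third significant figure)
Orange → ×10^3 multiplier
Red → ±2% tolerance
531 × 1000 = 531000 Ω
Smallest = 531000 × (1 − 2/100) = 520380 Ω.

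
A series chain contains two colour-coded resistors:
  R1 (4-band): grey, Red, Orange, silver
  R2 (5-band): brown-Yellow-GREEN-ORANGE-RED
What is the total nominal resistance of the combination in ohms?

227000 Ω

R1: grey, red → 82; orange ×10^3 → 82000 Ω.
R2: brown, yellow, green → 145; orange ×10^3 → 145000 Ω.
Series: 82000 + 145000 = 227000 Ω.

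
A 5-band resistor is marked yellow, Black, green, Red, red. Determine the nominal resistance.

40500 Ω

Yellow → 4 (first significant figure)
Black → 0 (second significant figure)
Green → 5 (third significant figure)
Red → ×10^2 multiplier
405 × 100 = 40500 Ω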